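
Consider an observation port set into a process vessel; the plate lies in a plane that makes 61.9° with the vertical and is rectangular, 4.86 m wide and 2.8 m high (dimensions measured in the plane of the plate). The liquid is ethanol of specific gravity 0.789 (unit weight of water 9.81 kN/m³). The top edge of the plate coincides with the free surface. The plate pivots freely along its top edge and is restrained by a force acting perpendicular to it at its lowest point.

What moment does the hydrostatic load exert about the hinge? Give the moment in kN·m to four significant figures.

γ = 0.789 × 9.81 = 7.74009 kN/m³.
The plate makes 61.9° with the vertical, i.e. θ = 90° − 61.9° = 28.1° to the horizontal. Measuring y along the incline from the free-surface line, vertical depth h = y·sinθ with sinθ = 0.471012.
The centroid lies 2.8/2 = 1.4 m below the top edge, so y_c = 1.4 m and h_c = 1.4 × 0.471012 = 0.659417 m.
A = 4.86 × 2.8 = 13.608 m².
Resultant F = γ·h_c·A = 7.74009 × 0.659417 × 13.608 = 69.4545 kN.
I_c = b·h³/12 = 4.86 × 2.8³/12 = 8.89056 m⁴.
Centre of pressure: y_p = y_c + I_c/(y_c·A) = 1.4 + 8.89056/(1.4 × 13.608) = 1.4 + 0.466667 = 1.86667 m along the plane.
The resultant acts 1.4 + 0.466667 = 1.86667 m (along the plate) below the hinge at the top edge, so the moment about the hinge is M = F × 1.86667 = 69.4545 × 1.86667 = 129.649 kN·m.

M ≈ 129.6 kN·m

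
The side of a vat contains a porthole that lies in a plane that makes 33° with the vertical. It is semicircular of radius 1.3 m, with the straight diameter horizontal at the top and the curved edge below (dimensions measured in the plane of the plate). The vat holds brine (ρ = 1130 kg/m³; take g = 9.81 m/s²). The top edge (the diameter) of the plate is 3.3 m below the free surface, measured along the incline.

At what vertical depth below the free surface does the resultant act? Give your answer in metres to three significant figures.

h_p = 3.26 m

γ = ρg = 1130 × 9.81 / 1000 = 11.0853 kN/m³.
The plate makes 33° with the vertical, i.e. θ = 90° − 33° = 57° to the horizontal. Measuring y along the incline from the free-surface line, vertical depth h = y·sinθ with sinθ = 0.838671.
The centroid of a semicircle lies 4r/(3π) = 0.551737 m from the diameter, here below the top edge, so y_c = 3.3 + 0.551737 = 3.85174 m and h_c = 3.85174 × 0.838671 = 3.23034 m.
A = πr²/2 = π × 1.3²/2 = 2.65465 m².
Resultant F = γ·h_c·A = 11.0853 × 3.23034 × 2.65465 = 95.0611 kN.
I_c = (π/8 − 8/(9π))·r⁴ = 0.109757 × 1.3⁴ = 0.313477 m⁴.
Centre of pressure: y_p = y_c + I_c/(y_c·A) = 3.85174 + 0.313477/(3.85174 × 2.65465) = 3.85174 + 0.0306578 = 3.8824 m along the plane.
Vertically, h_p = y_p·sinθ = 3.8824 × 0.838671 = 3.25606 m.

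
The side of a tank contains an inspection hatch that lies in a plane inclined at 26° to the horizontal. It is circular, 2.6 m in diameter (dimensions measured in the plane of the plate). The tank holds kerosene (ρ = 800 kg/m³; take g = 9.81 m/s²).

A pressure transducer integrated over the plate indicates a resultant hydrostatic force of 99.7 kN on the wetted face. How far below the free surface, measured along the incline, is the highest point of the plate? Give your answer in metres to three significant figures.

y_top ≈ 4.16 m

γ = ρg = 800 × 9.81 / 1000 = 7.848 kN/m³.
A = π(1.3)² = 5.30929 m².
From F = γ·h_c·A, the centroid depth is h_c = 99.7/(7.848 × 5.30929) = 2.39276 m.
Let θ = 26° be the plate's angle to the horizontal; measure y along the incline from where the plane meets the free surface. Vertical depth h = y·sinθ with sinθ = 0.438371.
Along the incline, y_c = h_c/sinθ = 2.39276/0.438371 = 5.4583 m.
The centroid is at the centre, 1.3 m below the top of the plate, so the highest point sits at y_top = 5.4583 − 1.3 = 4.1583 m along the incline.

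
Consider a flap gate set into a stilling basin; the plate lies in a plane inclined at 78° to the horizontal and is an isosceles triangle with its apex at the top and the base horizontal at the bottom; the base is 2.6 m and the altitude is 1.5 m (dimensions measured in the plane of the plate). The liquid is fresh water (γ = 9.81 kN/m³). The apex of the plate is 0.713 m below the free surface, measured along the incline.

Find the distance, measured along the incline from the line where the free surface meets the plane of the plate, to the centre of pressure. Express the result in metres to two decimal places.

y_p = 1.79 m

γ = 9.81 kN/m³.
Let θ = 78° be the plate's angle to the horizontal; measure y along the incline from where the plane meets the free surface. Vertical depth h = y·sinθ with sinθ = 0.978148.
With the apex up, the centroid sits 2h/3 = 2 × 1.5/3 = 1 m below the apex, so y_c = 0.713 + 1 = 1.713 m and h_c = 1.713 × 0.978148 = 1.67557 m.
A = ½ × 2.6 × 1.5 = 1.95 m².
Resultant F = γ·h_c·A = 9.81 × 1.67557 × 1.95 = 32.0528 kN.
I_c = b·h³/36 = 2.6 × 1.5³/36 = 0.24375 m⁴.
Centre of pressure: y_p = y_c + I_c/(y_c·A) = 1.713 + 0.24375/(1.713 × 1.95) = 1.713 + 0.0729714 = 1.78597 m along the plane.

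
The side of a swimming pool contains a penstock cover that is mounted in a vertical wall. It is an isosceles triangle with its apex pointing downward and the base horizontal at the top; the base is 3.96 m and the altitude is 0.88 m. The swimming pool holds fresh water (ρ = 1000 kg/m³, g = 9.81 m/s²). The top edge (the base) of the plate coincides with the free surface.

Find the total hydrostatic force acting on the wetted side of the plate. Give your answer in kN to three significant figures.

F ≈ 5.01 kN

γ = ρg = 1000 × 9.81 = 9810 N/m³ = 9.81 kN/m³.
With the apex down, the centroid sits h/3 = 0.88/3 = 0.293333 m below the base (the top edge), so the centroid depth is h_c = 0.293333 m.
A = ½ × 3.96 × 0.88 = 1.7424 m².
Resultant F = γ·h_c·A = 9.81 × 0.293333 × 1.7424 = 5.01392 kN.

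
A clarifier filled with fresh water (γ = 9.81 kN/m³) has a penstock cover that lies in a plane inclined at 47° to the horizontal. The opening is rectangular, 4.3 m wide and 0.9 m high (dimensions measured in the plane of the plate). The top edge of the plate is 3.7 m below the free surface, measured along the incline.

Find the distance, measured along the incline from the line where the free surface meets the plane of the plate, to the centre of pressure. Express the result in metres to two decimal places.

y_p = 4.17 m

γ = 9.81 kN/m³.
Let θ = 47° be the plate's angle to the horizontal; measure y along the incline from where the plane meets the free surface. Vertical depth h = y·sinθ with sinθ = 0.731354.
The centroid lies 0.9/2 = 0.45 m below the top edge, so y_c = 3.7 + 0.45 = 4.15 m and h_c = 4.15 × 0.731354 = 3.03512 m.
A = 4.3 × 0.9 = 3.87 m².
Resultant F = γ·h_c·A = 9.81 × 3.03512 × 3.87 = 115.227 kN.
I_c = b·h³/12 = 4.3 × 0.9³/12 = 0.261225 m⁴.
Centre of pressure: y_p = y_c + I_c/(y_c·A) = 4.15 + 0.261225/(4.15 × 3.87) = 4.15 + 0.0162651 = 4.16627 m along the plane.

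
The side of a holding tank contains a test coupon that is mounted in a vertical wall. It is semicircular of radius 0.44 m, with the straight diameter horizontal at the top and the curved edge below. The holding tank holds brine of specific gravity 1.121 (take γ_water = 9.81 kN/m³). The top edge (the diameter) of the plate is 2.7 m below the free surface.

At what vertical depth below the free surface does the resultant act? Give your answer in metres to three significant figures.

h_p = 2.89 m

γ = 1.121 × 9.81 = 10.99701 kN/m³.
The centroid of a semicircle lies 4r/(3π) = 0.186742 m from the diameter, here below the top edge, so the centroid depth is h_c = 2.7 + 0.186742 = 2.88674 m.
A = πr²/2 = π × 0.44²/2 = 0.304106 m².
Resultant F = γ·h_c·A = 10.99701 × 2.88674 × 0.304106 = 9.654 kN.
I_c = (π/8 − 8/(9π))·r⁴ = 0.109757 × 0.44⁴ = 0.0041138 m⁴.
Centre of pressure: y_p = y_c + I_c/(y_c·A) = 2.88674 + 0.0041138/(2.88674 × 0.304106) = 2.88674 + 0.00468609 = 2.89143 m along the plane.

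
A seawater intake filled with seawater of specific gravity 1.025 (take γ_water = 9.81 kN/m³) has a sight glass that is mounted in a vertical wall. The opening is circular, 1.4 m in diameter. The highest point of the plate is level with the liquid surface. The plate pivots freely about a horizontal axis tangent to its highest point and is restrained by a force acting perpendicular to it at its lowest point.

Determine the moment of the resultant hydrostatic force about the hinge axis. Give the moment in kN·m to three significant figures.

M ≈ 9.48 kN·m

γ = 1.025 × 9.81 = 10.05525 kN/m³.
The centroid is at the centre, 0.7 m below the top of the plate, so the centroid depth is h_c = 0.7 m.
A = π(0.7)² = 1.53938 m².
Resultant F = γ·h_c·A = 10.05525 × 0.7 × 1.53938 = 10.8352 kN.
I_c = πr⁴/4 = π × 0.7⁴/4 = 0.188574 m⁴.
Centre of pressure: y_p = y_c + I_c/(y_c·A) = 0.7 + 0.188574/(0.7 × 1.53938) = 0.7 + 0.175 = 0.875 m along the plane.
The resultant acts 0.7 + 0.175 = 0.875 m (along the plate) below the hinge at the top edge, so the moment about the hinge is M = F × 0.875 = 10.8352 × 0.875 = 9.4808 kN·m.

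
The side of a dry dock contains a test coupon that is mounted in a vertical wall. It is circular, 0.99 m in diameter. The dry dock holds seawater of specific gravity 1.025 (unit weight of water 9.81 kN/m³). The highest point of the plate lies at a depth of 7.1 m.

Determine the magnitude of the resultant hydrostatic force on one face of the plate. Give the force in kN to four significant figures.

γ = 1.025 × 9.81 = 10.05525 kN/m³.
The centroid is at the centre, 0.495 m below the top of the plate, so the centroid depth is h_c = 7.1 + 0.495 = 7.595 m.
A = π(0.495)² = 0.769769 m².
Resultant F = γ·h_c·A = 10.05525 × 7.595 × 0.769769 = 58.787 kN.

F ≈ 58.79 kN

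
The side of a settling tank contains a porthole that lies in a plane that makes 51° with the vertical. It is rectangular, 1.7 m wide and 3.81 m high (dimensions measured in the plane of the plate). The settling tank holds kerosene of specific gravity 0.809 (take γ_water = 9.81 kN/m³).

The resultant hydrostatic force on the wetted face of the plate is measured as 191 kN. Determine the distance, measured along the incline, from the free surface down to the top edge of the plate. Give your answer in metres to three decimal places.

y_top ≈ 3.999 m

γ = 0.809 × 9.81 = 7.93629 kN/m³.
A = 1.7 × 3.81 = 6.477 m².
From F = γ·h_c·A, the centroid depth is h_c = 191/(7.93629 × 6.477) = 3.71571 m.
The plate makes 51° with the vertical, i.e. θ = 90° − 51° = 39° to the horizontal. Measuring y along the incline from the free-surface line, vertical depth h = y·sinθ with sinθ = 0.629320.
Along the incline, y_c = h_c/sinθ = 3.71571/0.629320 = 5.90433 m.
The centroid lies 3.81/2 = 1.905 m below the top edge, so the top edge sits at y_top = 5.90433 − 1.905 = 3.99933 m along the incline.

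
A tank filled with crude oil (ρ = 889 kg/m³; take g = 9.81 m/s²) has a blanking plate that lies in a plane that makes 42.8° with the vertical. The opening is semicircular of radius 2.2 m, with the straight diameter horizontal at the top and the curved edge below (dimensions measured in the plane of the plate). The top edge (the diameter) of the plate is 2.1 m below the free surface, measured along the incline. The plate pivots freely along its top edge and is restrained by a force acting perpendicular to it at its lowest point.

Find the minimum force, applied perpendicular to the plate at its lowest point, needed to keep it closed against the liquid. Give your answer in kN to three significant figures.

P ≈ 70.1 kN

γ = ρg = 889 × 9.81 / 1000 = 8.72109 kN/m³.
The plate makes 42.8° with the vertical, i.e. θ = 90° − 42.8° = 47.2° to the horizontal. Measuring y along the incline from the free-surface line, vertical depth h = y·sinθ with sinθ = 0.733730.
The centroid of a semicircle lies 4r/(3π) = 0.933709 m from the diameter, here below the top edge, so y_c = 2.1 + 0.933709 = 3.03371 m and h_c = 3.03371 × 0.733730 = 2.22592 m.
A = πr²/2 = π × 2.2²/2 = 7.60265 m².
Resultant F = γ·h_c·A = 8.72109 × 2.22592 × 7.60265 = 147.586 kN.
I_c = (π/8 − 8/(9π))·r⁴ = 0.109757 × 2.2⁴ = 2.57112 m⁴.
Centre of pressure: y_p = y_c + I_c/(y_c·A) = 3.03371 + 2.57112/(3.03371 × 7.60265) = 3.03371 + 0.111476 = 3.14519 m along the plane.
The resultant acts 0.933709 + 0.111476 = 1.04519 m (along the plate) below the hinge at the top edge, so the moment about the hinge is M = F × 1.04519 = 147.586 × 1.04519 = 154.255 kN·m.
A normal force at the bottom, 2.2 m from the hinge, must supply this moment: P = 154.255/2.2 = 70.1159 kN.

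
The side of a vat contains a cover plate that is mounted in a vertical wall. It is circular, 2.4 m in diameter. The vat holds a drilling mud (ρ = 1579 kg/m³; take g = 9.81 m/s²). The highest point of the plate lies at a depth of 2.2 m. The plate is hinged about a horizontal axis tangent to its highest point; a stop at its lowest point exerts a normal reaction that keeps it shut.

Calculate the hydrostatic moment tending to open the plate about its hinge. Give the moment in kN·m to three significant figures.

M ≈ 311 kN·m

γ = ρg = 1579 × 9.81 / 1000 = 15.48999 kN/m³.
The centroid is at the centre, 1.2 m below the top of the plate, so the centroid depth is h_c = 2.2 + 1.2 = 3.4 m.
A = π(1.2)² = 4.52389 m².
Resultant F = γ·h_c·A = 15.48999 × 3.4 × 4.52389 = 238.255 kN.
I_c = πr⁴/4 = π × 1.2⁴/4 = 1.6286 m⁴.
Centre of pressure: y_p = y_c + I_c/(y_c·A) = 3.4 + 1.6286/(3.4 × 4.52389) = 3.4 + 0.105882 = 3.50588 m along the plane.
The resultant acts 1.2 + 0.105882 = 1.30588 m (along the plate) below the hinge at the top edge, so the moment about the hinge is M = F × 1.30588 = 238.255 × 1.30588 = 311.132 kN·m.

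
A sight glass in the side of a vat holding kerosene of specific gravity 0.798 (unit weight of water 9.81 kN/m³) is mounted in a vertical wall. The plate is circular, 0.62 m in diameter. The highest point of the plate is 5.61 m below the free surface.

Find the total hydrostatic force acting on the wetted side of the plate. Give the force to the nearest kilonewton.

F ≈ 14 kN

γ = 0.798 × 9.81 = 7.82838 kN/m³.
The centroid is at the centre, 0.31 m below the top of the plate, so the centroid depth is h_c = 5.61 + 0.31 = 5.92 m.
A = π(0.31)² = 0.301907 m².
Resultant F = γ·h_c·A = 7.82838 × 5.92 × 0.301907 = 13.9916 kN.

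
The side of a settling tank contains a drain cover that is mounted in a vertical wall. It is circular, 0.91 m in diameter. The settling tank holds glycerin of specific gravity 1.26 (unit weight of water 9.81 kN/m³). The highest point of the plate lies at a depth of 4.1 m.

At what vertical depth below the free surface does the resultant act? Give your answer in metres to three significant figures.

h_p = 4.57 m

γ = 1.26 × 9.81 = 12.3606 kN/m³.
The centroid is at the centre, 0.455 m below the top of the plate, so the centroid depth is h_c = 4.1 + 0.455 = 4.555 m.
A = π(0.455)² = 0.650388 m².
Resultant F = γ·h_c·A = 12.3606 × 4.555 × 0.650388 = 36.6185 kN.
I_c = πr⁴/4 = π × 0.455⁴/4 = 0.0336617 m⁴.
Centre of pressure: y_p = y_c + I_c/(y_c·A) = 4.555 + 0.0336617/(4.555 × 0.650388) = 4.555 + 0.0113625 = 4.56636 m along the plane.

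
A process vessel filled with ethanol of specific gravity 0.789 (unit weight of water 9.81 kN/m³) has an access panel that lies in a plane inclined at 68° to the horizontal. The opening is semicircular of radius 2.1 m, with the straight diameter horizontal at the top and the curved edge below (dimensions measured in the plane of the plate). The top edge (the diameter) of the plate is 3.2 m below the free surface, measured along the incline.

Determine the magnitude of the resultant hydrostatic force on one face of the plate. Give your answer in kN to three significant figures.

γ = 0.789 × 9.81 = 7.74009 kN/m³.
Let θ = 68° be the plate's angle to the horizontal; measure y along the incline from where the plane meets the free surface. Vertical depth h = y·sinθ with sinθ = 0.927184.
The centroid of a semicircle lies 4r/(3π) = 0.891268 m from the diameter, here below the top edge, so y_c = 3.2 + 0.891268 = 4.09127 m and h_c = 4.09127 × 0.927184 = 3.79336 m.
A = πr²/2 = π × 2.1²/2 = 6.92721 m².
Resultant F = γ·h_c·A = 7.74009 × 3.79336 × 6.92721 = 203.389 kN.

F ≈ 203 kN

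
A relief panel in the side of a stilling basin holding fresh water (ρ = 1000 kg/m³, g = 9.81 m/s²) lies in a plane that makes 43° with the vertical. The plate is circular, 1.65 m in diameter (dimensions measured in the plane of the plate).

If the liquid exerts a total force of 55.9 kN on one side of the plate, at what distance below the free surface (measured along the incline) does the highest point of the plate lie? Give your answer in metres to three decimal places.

γ = ρg = 1000 × 9.81 = 9810 N/m³ = 9.81 kN/m³.
A = π(0.825)² = 2.13825 m².
From F = γ·h_c·A, the centroid depth is h_c = 55.9/(9.81 × 2.13825) = 2.66492 m.
The plate makes 43° with the vertical, i.e. θ = 90° − 43° = 47° to the horizontal. Measuring y along the incline from the free-surface line, vertical depth h = y·sinθ with sinθ = 0.731354.
Along the incline, y_c = h_c/sinθ = 2.66492/0.731354 = 3.64382 m.
The centroid is at the centre, 0.825 m below the top of the plate, so the highest point sits at y_top = 3.64382 − 0.825 = 2.81882 m along the incline.

y_top ≈ 2.819 m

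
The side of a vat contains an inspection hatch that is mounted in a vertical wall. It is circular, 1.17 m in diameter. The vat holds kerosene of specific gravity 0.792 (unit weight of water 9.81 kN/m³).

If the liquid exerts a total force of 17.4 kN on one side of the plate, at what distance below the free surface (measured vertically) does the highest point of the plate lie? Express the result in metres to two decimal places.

d_top ≈ 1.50 m

γ = 0.792 × 9.81 = 7.76952 kN/m³.
A = π(0.585)² = 1.07513 m².
From F = γ·h_c·A, the centroid depth is h_c = 17.4/(7.76952 × 1.07513) = 2.08302 m.
The centroid is at the centre, 0.585 m below the top of the plate, so the highest point sits at h_top = 2.08302 − 0.585 = 1.49802 m below the surface.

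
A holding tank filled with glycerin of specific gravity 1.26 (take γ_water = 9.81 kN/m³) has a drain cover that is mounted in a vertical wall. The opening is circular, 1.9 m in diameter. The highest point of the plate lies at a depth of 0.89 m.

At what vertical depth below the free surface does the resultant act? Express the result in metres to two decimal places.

h_p = 1.96 m

γ = 1.26 × 9.81 = 12.3606 kN/m³.
The centroid is at the centre, 0.95 m below the top of the plate, so the centroid depth is h_c = 0.89 + 0.95 = 1.84 m.
A = π(0.95)² = 2.83529 m².
Resultant F = γ·h_c·A = 12.3606 × 1.84 × 2.83529 = 64.4844 kN.
I_c = πr⁴/4 = π × 0.95⁴/4 = 0.639712 m⁴.
Centre of pressure: y_p = y_c + I_c/(y_c·A) = 1.84 + 0.639712/(1.84 × 2.83529) = 1.84 + 0.122622 = 1.96262 m along the plane.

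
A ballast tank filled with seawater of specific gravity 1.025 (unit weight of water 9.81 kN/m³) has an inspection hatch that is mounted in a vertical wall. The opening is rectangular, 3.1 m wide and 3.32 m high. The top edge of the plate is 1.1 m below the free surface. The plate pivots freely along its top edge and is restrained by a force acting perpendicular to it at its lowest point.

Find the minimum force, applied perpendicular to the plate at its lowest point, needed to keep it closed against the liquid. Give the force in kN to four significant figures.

γ = 1.025 × 9.81 = 10.05525 kN/m³.
The centroid lies 3.32/2 = 1.66 m below the top edge, so the centroid depth is h_c = 1.1 + 1.66 = 2.76 m.
A = 3.1 × 3.32 = 10.292 m².
Resultant F = γ·h_c·A = 10.05525 × 2.76 × 10.292 = 285.629 kN.
I_c = b·h³/12 = 3.1 × 3.32³/12 = 9.45355 m⁴.
Centre of pressure: y_p = y_c + I_c/(y_c·A) = 2.76 + 9.45355/(2.76 × 10.292) = 2.76 + 0.332802 = 3.0928 m along the plane.
The resultant acts 1.66 + 0.332802 = 1.9928 m (along the plate) below the hinge at the top edge, so the moment about the hinge is M = F × 1.9928 = 285.629 × 1.9928 = 569.201 kN·m.
A normal force at the bottom, 3.32 m from the hinge, must supply this moment: P = 569.201/3.32 = 171.446 kN.

P ≈ 171.4 kN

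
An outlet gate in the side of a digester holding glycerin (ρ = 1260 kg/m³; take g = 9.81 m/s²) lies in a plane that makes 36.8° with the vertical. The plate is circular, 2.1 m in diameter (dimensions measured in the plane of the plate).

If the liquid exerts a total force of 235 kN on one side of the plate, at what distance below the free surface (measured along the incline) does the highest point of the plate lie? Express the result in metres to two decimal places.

γ = ρg = 1260 × 9.81 / 1000 = 12.3606 kN/m³.
A = π(1.05)² = 3.46361 m².
From F = γ·h_c·A, the centroid depth is h_c = 235/(12.3606 × 3.46361) = 5.48908 m.
The plate makes 36.8° with the vertical, i.e. θ = 90° − 36.8° = 53.2° to the horizontal. Measuring y along the incline from the free-surface line, vertical depth h = y·sinθ with sinθ = 0.800731.
Along the incline, y_c = h_c/sinθ = 5.48908/0.800731 = 6.85509 m.
The centroid is at the centre, 1.05 m below the top of the plate, so the highest point sits at y_top = 6.85509 − 1.05 = 5.80509 m along the incline.

y_top ≈ 5.81 m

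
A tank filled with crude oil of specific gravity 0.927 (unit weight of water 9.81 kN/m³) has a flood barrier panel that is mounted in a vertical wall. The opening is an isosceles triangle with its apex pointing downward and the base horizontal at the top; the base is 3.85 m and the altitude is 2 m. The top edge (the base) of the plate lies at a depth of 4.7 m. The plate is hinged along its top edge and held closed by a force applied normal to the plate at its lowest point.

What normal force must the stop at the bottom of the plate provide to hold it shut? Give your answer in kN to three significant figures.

P ≈ 66.5 kN

γ = 0.927 × 9.81 = 9.09387 kN/m³.
With the apex down, the centroid sits h/3 = 2/3 = 0.666667 m below the base (the top edge), so the centroid depth is h_c = 4.7 + 0.666667 = 5.36667 m.
A = ½ × 3.85 × 2 = 3.85 m².
Resultant F = γ·h_c·A = 9.09387 × 5.36667 × 3.85 = 187.895 kN.
I_c = b·h³/36 = 3.85 × 2³/36 = 0.855556 m⁴.
Centre of pressure: y_p = y_c + I_c/(y_c·A) = 5.36667 + 0.855556/(5.36667 × 3.85) = 5.36667 + 0.0414079 = 5.40808 m along the plane.
The resultant acts 0.666667 + 0.0414079 = 0.708075 m (along the plate) below the hinge at the top edge, so the moment about the hinge is M = F × 0.708075 = 187.895 × 0.708075 = 133.044 kN·m.
A normal force at the bottom, 2 m from the hinge, must supply this moment: P = 133.044/2 = 66.522 kN.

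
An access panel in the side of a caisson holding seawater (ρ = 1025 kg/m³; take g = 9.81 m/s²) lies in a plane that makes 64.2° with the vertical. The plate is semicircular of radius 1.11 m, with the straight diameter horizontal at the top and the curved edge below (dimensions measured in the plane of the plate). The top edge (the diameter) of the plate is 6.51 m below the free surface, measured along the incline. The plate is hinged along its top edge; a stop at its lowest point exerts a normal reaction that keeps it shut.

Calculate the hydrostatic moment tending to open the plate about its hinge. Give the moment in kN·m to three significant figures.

M ≈ 28.6 kN·m

γ = ρg = 1025 × 9.81 / 1000 = 10.05525 kN/m³.
The plate makes 64.2° with the vertical, i.e. θ = 90° − 64.2° = 25.8° to the horizontal. Measuring y along the incline from the free-surface line, vertical depth h = y·sinθ with sinθ = 0.435231.
The centroid of a semicircle lies 4r/(3π) = 0.471099 m from the diameter, here below the top edge, so y_c = 6.51 + 0.471099 = 6.9811 m and h_c = 6.9811 × 0.435231 = 3.03839 m.
A = πr²/2 = π × 1.11²/2 = 1.93538 m².
Resultant F = γ·h_c·A = 10.05525 × 3.03839 × 1.93538 = 59.1293 kN.
I_c = (π/8 − 8/(9π))·r⁴ = 0.109757 × 1.11⁴ = 0.166619 m⁴.
Centre of pressure: y_p = y_c + I_c/(y_c·A) = 6.9811 + 0.166619/(6.9811 × 1.93538) = 6.9811 + 0.012332 = 6.99343 m along the plane.
The resultant acts 0.471099 + 0.012332 = 0.483431 m (along the plate) below the hinge at the top edge, so the moment about the hinge is M = F × 0.483431 = 59.1293 × 0.483431 = 28.5849 kN·m.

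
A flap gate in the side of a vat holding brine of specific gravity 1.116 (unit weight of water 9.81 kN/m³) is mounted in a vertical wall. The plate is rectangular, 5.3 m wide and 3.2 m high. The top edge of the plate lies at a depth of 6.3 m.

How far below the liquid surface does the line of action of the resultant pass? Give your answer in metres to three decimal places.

h_p = 8.008 m

γ = 1.116 × 9.81 = 10.94796 kN/m³.
The centroid lies 3.2/2 = 1.6 m below the top edge, so the centroid depth is h_c = 6.3 + 1.6 = 7.9 m.
A = 5.3 × 3.2 = 16.96 m².
Resultant F = γ·h_c·A = 10.94796 × 7.9 × 16.96 = 1466.85 kN.
I_c = b·h³/12 = 5.3 × 3.2³/12 = 14.4725 m⁴.
Centre of pressure: y_p = y_c + I_c/(y_c·A) = 7.9 + 14.4725/(7.9 × 16.96) = 7.9 + 0.108017 = 8.00802 m along the plane.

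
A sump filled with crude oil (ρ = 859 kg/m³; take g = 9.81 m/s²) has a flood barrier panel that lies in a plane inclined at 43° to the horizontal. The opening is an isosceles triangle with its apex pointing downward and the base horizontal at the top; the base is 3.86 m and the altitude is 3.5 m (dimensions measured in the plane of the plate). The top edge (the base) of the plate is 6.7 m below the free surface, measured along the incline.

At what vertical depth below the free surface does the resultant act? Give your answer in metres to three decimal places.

γ = ρg = 859 × 9.81 / 1000 = 8.42679 kN/m³.
Let θ = 43° be the plate's angle to the horizontal; measure y along the incline from where the plane meets the free surface. Vertical depth h = y·sinθ with sinθ = 0.681998.
With the apex down, the centroid sits h/3 = 3.5/3 = 1.16667 m below the base (the top edge), so y_c = 6.7 + 1.16667 = 7.86667 m and h_c = 7.86667 × 0.681998 = 5.36505 m.
A = ½ × 3.86 × 3.5 = 6.755 m².
Resultant F = γ·h_c·A = 8.42679 × 5.36505 × 6.755 = 305.395 kN.
I_c = b·h³/36 = 3.86 × 3.5³/36 = 4.59715 m⁴.
Centre of pressure: y_p = y_c + I_c/(y_c·A) = 7.86667 + 4.59715/(7.86667 × 6.755) = 7.86667 + 0.0865112 = 7.95318 m along the plane.
Vertically, h_p = y_p·sinθ = 7.95318 × 0.681998 = 5.42405 m.

h_p = 5.424 m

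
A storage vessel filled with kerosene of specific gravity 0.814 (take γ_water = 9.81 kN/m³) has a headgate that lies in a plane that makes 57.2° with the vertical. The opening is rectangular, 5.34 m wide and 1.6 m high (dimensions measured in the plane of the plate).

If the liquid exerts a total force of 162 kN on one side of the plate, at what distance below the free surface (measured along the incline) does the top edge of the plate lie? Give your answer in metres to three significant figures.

γ = 0.814 × 9.81 = 7.98534 kN/m³.
A = 5.34 × 1.6 = 8.544 m².
From F = γ·h_c·A, the centroid depth is h_c = 162/(7.98534 × 8.544) = 2.37444 m.
The plate makes 57.2° with the vertical, i.e. θ = 90° − 57.2° = 32.8° to the horizontal. Measuring y along the incline from the free-surface line, vertical depth h = y·sinθ with sinθ = 0.541708.
Along the incline, y_c = h_c/sinθ = 2.37444/0.541708 = 4.38325 m.
The centroid lies 1.6/2 = 0.8 m below the top edge, so the top edge sits at y_top = 4.38325 − 0.8 = 3.58325 m along the incline.

y_top ≈ 3.58 m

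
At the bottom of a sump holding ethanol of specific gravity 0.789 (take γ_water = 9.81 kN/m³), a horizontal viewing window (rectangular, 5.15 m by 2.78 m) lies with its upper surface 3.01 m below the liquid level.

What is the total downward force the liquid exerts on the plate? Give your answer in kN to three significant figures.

F ≈ 334 kN

γ = 0.789 × 9.81 = 7.74009 kN/m³.
The plate is horizontal, so pressure is uniform at p = γ·h = 7.74009 × 3.01 = 23.2977 kN/m².
A = 5.15 × 2.78 = 14.317 m².
F = p·A = 23.2977 × 14.317 = 333.553 kN.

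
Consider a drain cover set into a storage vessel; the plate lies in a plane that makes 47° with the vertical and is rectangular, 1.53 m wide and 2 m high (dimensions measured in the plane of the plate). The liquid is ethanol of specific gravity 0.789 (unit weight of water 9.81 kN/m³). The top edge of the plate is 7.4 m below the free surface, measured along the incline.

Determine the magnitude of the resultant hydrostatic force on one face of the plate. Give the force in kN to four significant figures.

γ = 0.789 × 9.81 = 7.74009 kN/m³.
The plate makes 47° with the vertical, i.e. θ = 90° − 47° = 43° to the horizontal. Measuring y along the incline from the free-surface line, vertical depth h = y·sinθ with sinθ = 0.681998.
The centroid lies 2/2 = 1 m below the top edge, so y_c = 7.4 + 1 = 8.4 m and h_c = 8.4 × 0.681998 = 5.72878 m.
A = 1.53 × 2 = 3.06 m².
Resultant F = γ·h_c·A = 7.74009 × 5.72878 × 3.06 = 135.684 kN.

F ≈ 135.7 kN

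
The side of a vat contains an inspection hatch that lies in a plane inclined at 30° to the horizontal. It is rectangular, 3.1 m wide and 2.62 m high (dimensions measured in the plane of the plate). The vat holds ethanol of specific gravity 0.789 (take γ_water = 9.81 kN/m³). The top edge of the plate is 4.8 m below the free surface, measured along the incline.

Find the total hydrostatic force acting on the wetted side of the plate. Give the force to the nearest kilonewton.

F ≈ 192 kN

γ = 0.789 × 9.81 = 7.74009 kN/m³.
Let θ = 30° be the plate's angle to the horizontal; measure y along the incline from where the plane meets the free surface. Vertical depth h = y·sinθ with sinθ = 0.500000.
The centroid lies 2.62/2 = 1.31 m below the top edge, so y_c = 4.8 + 1.31 = 6.11 m and h_c = 6.11 × 0.500000 = 3.055 m.
A = 3.1 × 2.62 = 8.122 m².
Resultant F = γ·h_c·A = 7.74009 × 3.055 × 8.122 = 192.053 kN.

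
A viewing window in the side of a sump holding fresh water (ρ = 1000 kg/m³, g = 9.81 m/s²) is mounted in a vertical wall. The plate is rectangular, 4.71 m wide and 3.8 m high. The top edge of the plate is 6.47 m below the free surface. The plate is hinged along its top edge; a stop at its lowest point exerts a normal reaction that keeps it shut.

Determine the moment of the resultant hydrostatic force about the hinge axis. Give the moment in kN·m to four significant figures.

M ≈ 3004 kN·m

γ = ρg = 1000 × 9.81 = 9810 N/m³ = 9.81 kN/m³.
The centroid lies 3.8/2 = 1.9 m below the top edge, so the centroid depth is h_c = 6.47 + 1.9 = 8.37 m.
A = 4.71 × 3.8 = 17.898 m².
Resultant F = γ·h_c·A = 9.81 × 8.37 × 17.898 = 1469.6 kN.
I_c = b·h³/12 = 4.71 × 3.8³/12 = 21.5373 m⁴.
Centre of pressure: y_p = y_c + I_c/(y_c·A) = 8.37 + 21.5373/(8.37 × 17.898) = 8.37 + 0.143768 = 8.51377 m along the plane.
The resultant acts 1.9 + 0.143768 = 2.04377 m (along the plate) below the hinge at the top edge, so the moment about the hinge is M = F × 2.04377 = 1469.6 × 2.04377 = 3003.52 kN·m.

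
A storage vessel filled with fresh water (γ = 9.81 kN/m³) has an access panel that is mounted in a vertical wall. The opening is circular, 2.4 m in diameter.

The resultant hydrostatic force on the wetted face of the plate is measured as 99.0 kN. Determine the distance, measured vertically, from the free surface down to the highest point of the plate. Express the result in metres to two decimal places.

γ = 9.81 kN/m³.
A = π(1.2)² = 4.52389 m².
From F = γ·h_c·A, the centroid depth is h_c = 99.0/(9.81 × 4.52389) = 2.23077 m.
The centroid is at the centre, 1.2 m below the top of the plate, so the highest point sits at h_top = 2.23077 − 1.2 = 1.03077 m below the surface.

d_top ≈ 1.03 m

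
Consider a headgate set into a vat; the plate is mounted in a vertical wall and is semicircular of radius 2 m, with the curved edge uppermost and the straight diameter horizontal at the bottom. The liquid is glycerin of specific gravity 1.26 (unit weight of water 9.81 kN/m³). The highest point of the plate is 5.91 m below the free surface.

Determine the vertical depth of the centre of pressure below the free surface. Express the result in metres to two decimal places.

γ = 1.26 × 9.81 = 12.3606 kN/m³.
The centroid lies 4r/(3π) = 0.848826 m above the diameter, so r − 4r/(3π) = 2 − 0.848826 = 1.15117 m below the topmost point, so the centroid depth is h_c = 5.91 + 1.15117 = 7.06117 m.
A = πr²/2 = π × 2²/2 = 6.28319 m².
Resultant F = γ·h_c·A = 12.3606 × 7.06117 × 6.28319 = 548.399 kN.
I_c = (π/8 − 8/(9π))·r⁴ = 0.109757 × 2⁴ = 1.75611 m⁴.
Centre of pressure: y_p = y_c + I_c/(y_c·A) = 7.06117 + 1.75611/(7.06117 × 6.28319) = 7.06117 + 0.0395817 = 7.10075 m along the plane.

h_p = 7.10 m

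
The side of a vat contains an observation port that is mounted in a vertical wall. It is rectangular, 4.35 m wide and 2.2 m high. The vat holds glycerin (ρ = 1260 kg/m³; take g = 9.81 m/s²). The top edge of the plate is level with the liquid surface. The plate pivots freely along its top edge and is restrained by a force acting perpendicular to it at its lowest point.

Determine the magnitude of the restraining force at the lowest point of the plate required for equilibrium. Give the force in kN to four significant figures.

γ = ρg = 1260 × 9.81 / 1000 = 12.3606 kN/m³.
The centroid lies 2.2/2 = 1.1 m below the top edge, so the centroid depth is h_c = 1.1 m.
A = 4.35 × 2.2 = 9.57 m².
Resultant F = γ·h_c·A = 12.3606 × 1.1 × 9.57 = 130.12 kN.
I_c = b·h³/12 = 4.35 × 2.2³/12 = 3.8599 m⁴.
Centre of pressure: y_p = y_c + I_c/(y_c·A) = 1.1 + 3.8599/(1.1 × 9.57) = 1.1 + 0.366667 = 1.46667 m along the plane.
The resultant acts 1.1 + 0.366667 = 1.46667 m (along the plate) below the hinge at the top edge, so the moment about the hinge is M = F × 1.46667 = 130.12 × 1.46667 = 190.843 kN·m.
A normal force at the bottom, 2.2 m from the hinge, must supply this moment: P = 190.843/2.2 = 86.7468 kN.

P ≈ 86.75 kN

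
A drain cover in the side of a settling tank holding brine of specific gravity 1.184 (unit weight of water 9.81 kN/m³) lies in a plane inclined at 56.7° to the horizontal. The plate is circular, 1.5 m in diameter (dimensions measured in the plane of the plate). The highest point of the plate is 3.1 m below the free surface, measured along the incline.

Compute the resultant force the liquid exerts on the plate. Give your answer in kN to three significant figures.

F ≈ 66.0 kN

γ = 1.184 × 9.81 = 11.61504 kN/m³.
Let θ = 56.7° be the plate's angle to the horizontal; measure y along the incline from where the plane meets the free surface. Vertical depth h = y·sinθ with sinθ = 0.835807.
The centroid is at the centre, 0.75 m below the top of the plate, so y_c = 3.1 + 0.75 = 3.85 m and h_c = 3.85 × 0.835807 = 3.21786 m.
A = π(0.75)² = 1.76715 m².
Resultant F = γ·h_c·A = 11.61504 × 3.21786 × 1.76715 = 66.0482 kN.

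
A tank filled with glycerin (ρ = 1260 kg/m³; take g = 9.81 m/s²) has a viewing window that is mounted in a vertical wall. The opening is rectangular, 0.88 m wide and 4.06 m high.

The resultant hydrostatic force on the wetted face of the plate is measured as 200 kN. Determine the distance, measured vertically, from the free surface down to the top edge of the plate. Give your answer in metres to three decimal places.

d_top ≈ 2.499 m

γ = ρg = 1260 × 9.81 / 1000 = 12.3606 kN/m³.
A = 0.88 × 4.06 = 3.5728 m².
From F = γ·h_c·A, the centroid depth is h_c = 200/(12.3606 × 3.5728) = 4.52879 m.
The centroid lies 4.06/2 = 2.03 m below the top edge, so the top edge sits at h_top = 4.52879 − 2.03 = 2.49879 m below the surface.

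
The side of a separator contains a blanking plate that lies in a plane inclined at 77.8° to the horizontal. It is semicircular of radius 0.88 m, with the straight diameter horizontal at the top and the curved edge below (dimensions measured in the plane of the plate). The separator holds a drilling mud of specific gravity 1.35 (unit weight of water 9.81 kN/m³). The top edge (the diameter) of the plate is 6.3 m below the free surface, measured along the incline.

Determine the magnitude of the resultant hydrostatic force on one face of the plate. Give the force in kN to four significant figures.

γ = 1.35 × 9.81 = 13.2435 kN/m³.
Let θ = 77.8° be the plate's angle to the horizontal; measure y along the incline from where the plane meets the free surface. Vertical depth h = y·sinθ with sinθ = 0.977416.
The centroid of a semicircle lies 4r/(3π) = 0.373484 m from the diameter, here below the top edge, so y_c = 6.3 + 0.373484 = 6.67348 m and h_c = 6.67348 × 0.977416 = 6.52277 m.
A = πr²/2 = π × 0.88²/2 = 1.21642 m².
Resultant F = γ·h_c·A = 13.2435 × 6.52277 × 1.21642 = 105.08 kN.

F ≈ 105.1 kN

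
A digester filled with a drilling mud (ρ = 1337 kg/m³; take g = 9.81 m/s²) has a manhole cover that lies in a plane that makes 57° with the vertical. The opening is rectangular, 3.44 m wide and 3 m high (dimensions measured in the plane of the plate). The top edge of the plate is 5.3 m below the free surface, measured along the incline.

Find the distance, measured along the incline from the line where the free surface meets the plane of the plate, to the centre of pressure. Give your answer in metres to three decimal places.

y_p = 6.910 m

γ = ρg = 1337 × 9.81 / 1000 = 13.11597 kN/m³.
The plate makes 57° with the vertical, i.e. θ = 90° − 57° = 33° to the horizontal. Measuring y along the incline from the free-surface line, vertical depth h = y·sinθ with sinθ = 0.544639.
The centroid lies 3/2 = 1.5 m below the top edge, so y_c = 5.3 + 1.5 = 6.8 m and h_c = 6.8 × 0.544639 = 3.70355 m.
A = 3.44 × 3 = 10.32 m².
Resultant F = γ·h_c·A = 13.11597 × 3.70355 × 10.32 = 501.301 kN.
I_c = b·h³/12 = 3.44 × 3³/12 = 7.74 m⁴.
Centre of pressure: y_p = y_c + I_c/(y_c·A) = 6.8 + 7.74/(6.8 × 10.32) = 6.8 + 0.110294 = 6.91029 m along the plane.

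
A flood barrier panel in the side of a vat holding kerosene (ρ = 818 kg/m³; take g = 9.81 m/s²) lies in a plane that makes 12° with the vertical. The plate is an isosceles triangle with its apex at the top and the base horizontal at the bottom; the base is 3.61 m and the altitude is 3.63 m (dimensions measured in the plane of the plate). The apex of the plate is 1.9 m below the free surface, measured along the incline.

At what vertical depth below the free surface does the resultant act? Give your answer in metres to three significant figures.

γ = ρg = 818 × 9.81 / 1000 = 8.02458 kN/m³.
The plate makes 12° with the vertical, i.e. θ = 90° − 12° = 78° to the horizontal. Measuring y along the incline from the free-surface line, vertical depth h = y·sinθ with sinθ = 0.978148.
With the apex up, the centroid sits 2h/3 = 2 × 3.63/3 = 2.42 m below the apex, so y_c = 1.9 + 2.42 = 4.32 m and h_c = 4.32 × 0.978148 = 4.2256 m.
A = ½ × 3.61 × 3.63 = 6.55215 m².
Resultant F = γ·h_c·A = 8.02458 × 4.2256 × 6.55215 = 222.175 kN.
I_c = b·h³/36 = 3.61 × 3.63³/36 = 4.7965 m⁴.
Centre of pressure: y_p = y_c + I_c/(y_c·A) = 4.32 + 4.7965/(4.32 × 6.55215) = 4.32 + 0.169456 = 4.48946 m along the plane.
Vertically, h_p = y_p·sinθ = 4.48946 × 0.978148 = 4.39136 m.

h_p = 4.39 m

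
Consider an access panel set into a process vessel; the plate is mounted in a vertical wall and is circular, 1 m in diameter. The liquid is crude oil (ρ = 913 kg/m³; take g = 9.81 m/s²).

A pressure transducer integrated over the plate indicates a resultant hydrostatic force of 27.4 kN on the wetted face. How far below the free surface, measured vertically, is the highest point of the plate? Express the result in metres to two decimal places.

d_top ≈ 3.40 m

γ = ρg = 913 × 9.81 / 1000 = 8.95653 kN/m³.
A = π(0.5)² = 0.785398 m².
From F = γ·h_c·A, the centroid depth is h_c = 27.4/(8.95653 × 0.785398) = 3.89512 m.
The centroid is at the centre, 0.5 m below the top of the plate, so the highest point sits at h_top = 3.89512 − 0.5 = 3.39512 m below the surface.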